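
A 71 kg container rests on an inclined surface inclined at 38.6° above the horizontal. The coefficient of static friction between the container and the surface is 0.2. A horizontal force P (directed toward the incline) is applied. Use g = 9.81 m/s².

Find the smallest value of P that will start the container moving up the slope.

At impending motion up the slope, friction acts down-slope at its limit: f = μ_s N.
Perpendicular to the incline: N = m g cos θ + P sin θ.
Along the incline: P cos θ = m g sin θ + μ_s N = m g sin θ + μ_s (m g cos θ + P sin θ).
Solving, P (cos θ − μ_s sin θ) = m g (sin θ + μ_s cos θ), so P = 71×9.81×(sin 38.6° + 0.2 cos 38.6°)/(cos 38.6° − 0.2 sin 38.6°) = 697×0.7802/0.6567 = 827 N.

P ≈ 827 N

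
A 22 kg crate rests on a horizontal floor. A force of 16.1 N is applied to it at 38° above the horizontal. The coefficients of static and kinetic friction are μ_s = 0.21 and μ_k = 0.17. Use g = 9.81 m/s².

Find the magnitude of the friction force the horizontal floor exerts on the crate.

N = m g − P sin α = 215.8 − 16.1×sin 38° = 205.9 N.
Horizontally, friction must balance P cos α = 12.69 N.
μ_s N = 0.21 × 205.9 = 43.24 N.
Since 12.69 N does not exceed the limit, the crate stays at rest and f = 12.7 N.

f ≈ 12.7 N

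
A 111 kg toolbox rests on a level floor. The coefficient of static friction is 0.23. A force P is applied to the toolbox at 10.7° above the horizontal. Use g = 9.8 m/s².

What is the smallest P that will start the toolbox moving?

P ≈ 244 N

N = m g − P sin α (the pull lifts the toolbox).
At impending slip, P cos α = μ_s N = μ_s (m g − P sin α).
Solving: P (cos α + μ_s sin α) = μ_s m g → P = 0.23×1090/(cos 10.7° + 0.23 sin 10.7°) = 250/1.025 = 244 N.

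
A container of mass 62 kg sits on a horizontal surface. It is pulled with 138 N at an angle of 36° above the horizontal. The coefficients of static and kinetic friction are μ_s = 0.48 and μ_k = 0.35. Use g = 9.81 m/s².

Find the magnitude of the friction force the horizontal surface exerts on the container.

Vertical equilibrium gives N = m g − P sin α = 527.1 N.
Horizontally, friction must balance P cos α = 111.6 N.
The static-friction limit is μ_s N = 253 N.
Since 111.6 N does not exceed the limit, the container stays at rest and f = 112 N.

f ≈ 112 N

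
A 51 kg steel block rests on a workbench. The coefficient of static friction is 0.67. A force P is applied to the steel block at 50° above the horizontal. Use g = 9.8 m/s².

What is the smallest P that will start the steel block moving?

N = m g − P sin α (the pull lifts the steel block).
At impending slip, P cos α = μ_s N = μ_s (m g − P sin α).
Solving: P (cos α + μ_s sin α) = μ_s m g → P = 0.67×500/(cos 50° + 0.67 sin 50°) = 335/1.156 = 290 N.

P ≈ 290 N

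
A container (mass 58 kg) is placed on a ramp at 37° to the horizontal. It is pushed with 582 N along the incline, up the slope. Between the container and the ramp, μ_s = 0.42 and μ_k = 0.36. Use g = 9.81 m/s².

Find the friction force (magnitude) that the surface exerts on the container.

f ≈ 164 N (down the incline)

Normal force: N = m g cos θ = 58 × 9.81 × cos 37° = 454.4 N.
For equilibrium along the incline the friction force must supply f = m g sin θ − P = 342.4 − 582 = -239.6 N (positive meaning up-slope).
The static-friction ceiling is μ_s N = 0.42 × 454.4 = 190.9 N.
Since |-239.6| > 190.9 N, static friction cannot hold it; the container slides up the incline and kinetic friction applies: f = μ_k N = 0.36 × 454.4 = 164 N.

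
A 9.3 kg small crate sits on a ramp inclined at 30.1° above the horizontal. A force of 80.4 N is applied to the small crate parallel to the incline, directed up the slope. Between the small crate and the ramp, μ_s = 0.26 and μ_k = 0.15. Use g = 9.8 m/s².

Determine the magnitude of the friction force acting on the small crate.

The normal reaction is N = m g cos θ = 78.85 N.
For equilibrium along the incline the friction force must supply f = m g sin θ − P = 45.71 − 80.4 = -34.69 N (positive meaning up-slope).
The static-friction ceiling is μ_s N = 0.26 × 78.85 = 20.5 N.
|-34.69| exceeds 20.5 N, so the small crate slips up-slope; friction is kinetic, f = μ_k N = 0.15×78.85 = 11.8 N.

f ≈ 11.8 N (down the incline)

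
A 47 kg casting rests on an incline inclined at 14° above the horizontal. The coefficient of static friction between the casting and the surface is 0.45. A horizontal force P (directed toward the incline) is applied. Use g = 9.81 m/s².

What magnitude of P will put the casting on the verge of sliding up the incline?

P ≈ 363 N

At impending motion up the slope, friction acts down-slope at its limit: f = μ_s N.
Perpendicular to the incline: N = m g cos θ + P sin θ.
Along the incline: P cos θ = m g sin θ + μ_s N = m g sin θ + μ_s (m g cos θ + P sin θ).
Solving, P (cos θ − μ_s sin θ) = m g (sin θ + μ_s cos θ), so P = 47×9.81×(sin 14° + 0.45 cos 14°)/(cos 14° − 0.45 sin 14°) = 461×0.6786/0.8614 = 363 N.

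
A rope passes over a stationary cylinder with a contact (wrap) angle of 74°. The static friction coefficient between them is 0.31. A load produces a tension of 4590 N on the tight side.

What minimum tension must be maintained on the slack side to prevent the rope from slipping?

Capstan equation at impending slip: T_tight/T_slack = e^{μβ}.
β = 74° = 1.292 rad; e^{μβ} = e^{0.31×1.292} = 1.492.
T_slack = T_tight / e^{μβ} = 4590 / 1.492 = 3080 N.

T_min ≈ 3080 N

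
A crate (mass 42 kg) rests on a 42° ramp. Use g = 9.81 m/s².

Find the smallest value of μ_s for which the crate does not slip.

μ_s,min ≈ 0.9

At the slip threshold m g sin θ = μ_s m g cos θ, so μ_s,min = tan θ.
μ_s,min = tan 42° = 0.9.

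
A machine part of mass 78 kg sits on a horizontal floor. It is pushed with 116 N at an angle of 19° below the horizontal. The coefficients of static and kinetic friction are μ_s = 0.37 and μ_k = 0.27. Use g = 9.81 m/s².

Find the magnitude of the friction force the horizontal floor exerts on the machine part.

f ≈ 110 N

Vertical equilibrium gives N = m g + P sin α = 802.9 N.
For equilibrium, f = P cos α = 116×cos 19° = 109.7 N.
The static-friction limit is μ_s N = 297.1 N.
Since 109.7 N does not exceed the limit, the machine part stays at rest and f = 110 N.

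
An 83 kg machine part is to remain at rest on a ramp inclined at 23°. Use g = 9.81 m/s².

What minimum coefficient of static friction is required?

μ_s,min ≈ 0.424

At the slip threshold m g sin θ = μ_s m g cos θ, so μ_s,min = tan θ.
μ_s,min = tan 23° = 0.424.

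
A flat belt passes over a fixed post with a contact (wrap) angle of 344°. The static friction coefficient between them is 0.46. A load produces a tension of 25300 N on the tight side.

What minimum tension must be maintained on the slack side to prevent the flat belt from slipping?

T_min ≈ 1600 N

Capstan equation at impending slip: T_tight/T_slack = e^{μβ}.
β = 344° = 6.004 rad; e^{μβ} = e^{0.46×6.004} = 15.83.
T_slack = T_tight / e^{μβ} = 25300 / 15.83 = 1600 N.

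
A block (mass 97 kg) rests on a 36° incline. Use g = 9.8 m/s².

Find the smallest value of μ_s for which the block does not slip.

μ_s,min ≈ 0.727

At the slip threshold m g sin θ = μ_s m g cos θ, so μ_s,min = tan θ.
μ_s,min = tan 36° = 0.727.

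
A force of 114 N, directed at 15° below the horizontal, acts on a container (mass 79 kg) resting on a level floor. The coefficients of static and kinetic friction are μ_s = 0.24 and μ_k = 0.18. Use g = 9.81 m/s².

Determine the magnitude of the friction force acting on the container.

f ≈ 110 N

N = m g + P sin α = 775 + 114×sin 15° = 804.5 N.
The horizontal driving force is P cos α = 110.1 N, so equilibrium needs friction f = 110.1 N.
The static-friction limit is μ_s N = 193.1 N.
110.1 ≤ 193.1 N → static; friction equals the required 110 N.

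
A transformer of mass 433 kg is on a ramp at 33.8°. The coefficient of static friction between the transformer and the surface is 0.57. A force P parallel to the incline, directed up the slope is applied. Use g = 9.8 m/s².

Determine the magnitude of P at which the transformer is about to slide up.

At impending motion up the slope, friction acts down-slope at its limit: f = μ_s N.
P is parallel to the surface, so N = m g cos θ = 3530 N.
Along the incline: P = m g sin θ + μ_s N = 2360 + 0.57×3530 = 4370 N.

P ≈ 4370 N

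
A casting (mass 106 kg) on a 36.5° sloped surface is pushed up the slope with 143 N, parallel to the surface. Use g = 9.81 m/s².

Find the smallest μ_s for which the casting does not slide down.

μ_s,min ≈ 0.569

N = m g cos θ = 835.9 N.
Friction must make up the shortfall along the incline: f = m g sin θ − P = 618.5 − 143 = 475.5 N.
At the threshold f = μ_s N, so μ_s,min = 475.5/835.9 = 0.569.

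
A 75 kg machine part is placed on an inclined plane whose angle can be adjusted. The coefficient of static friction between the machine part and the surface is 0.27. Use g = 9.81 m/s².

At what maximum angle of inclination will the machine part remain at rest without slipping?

At the slip threshold, m g sin θ = μ_s · m g cos θ, so tan θ = μ_s.
θ_max = arctan(0.27) = 15.1°.

θ_max ≈ 15.1°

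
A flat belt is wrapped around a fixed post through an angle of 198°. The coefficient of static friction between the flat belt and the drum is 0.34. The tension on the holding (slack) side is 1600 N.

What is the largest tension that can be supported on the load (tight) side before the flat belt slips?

At impending slip the capstan equation gives T₂/T₁ = e^{μβ} with β in radians.
β = 198° × π/180 = 3.456 rad.
e^{μβ} = e^{0.34×3.456} = 3.238.
T₂ = T₁ · e^{μβ} = 1600 × 3.238 = 5180 N.

T_max ≈ 5180 N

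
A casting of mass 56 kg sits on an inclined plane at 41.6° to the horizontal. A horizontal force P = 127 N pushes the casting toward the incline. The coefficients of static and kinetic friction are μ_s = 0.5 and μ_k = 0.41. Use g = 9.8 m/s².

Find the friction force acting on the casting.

f ≈ 203 N (up the incline)

The horizontal push has a component P sin θ into the surface, so N = m g cos θ + P sin θ = 410.4 + 84.32 = 494.7 N.
Along the incline, the net driving force (taking up-slope positive) is P cos θ − m g sin θ = 94.97 − 364.4 = -269.4 N, so equilibrium requires friction f = 269.4 N (up-slope).
Maximum static friction: μ_s N = 0.5 × 494.7 = 247.4 N.
|f_req| = 269.4 > 247.4 N → the casting slides down the incline; f = μ_k N = 0.41 × 494.7 = 203 N.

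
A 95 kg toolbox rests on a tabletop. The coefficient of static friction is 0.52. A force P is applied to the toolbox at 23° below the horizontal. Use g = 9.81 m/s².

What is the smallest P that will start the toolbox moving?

P ≈ 676 N

N = m g + P sin α (the push presses the toolbox into the tabletop).
At impending slip, P cos α = μ_s N = μ_s (m g + P sin α).
Solving: P (cos α − μ_s sin α) = μ_s m g → P = 0.52×932/(cos 23° − 0.52 sin 23°) = 485/0.7173 = 676 N.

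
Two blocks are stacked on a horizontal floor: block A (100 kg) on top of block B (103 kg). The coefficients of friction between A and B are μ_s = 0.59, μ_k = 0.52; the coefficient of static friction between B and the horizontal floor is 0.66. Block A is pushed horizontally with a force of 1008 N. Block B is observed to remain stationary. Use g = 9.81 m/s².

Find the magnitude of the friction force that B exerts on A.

f ≈ 510 N

Between the blocks, N₁ = m_A g = 981 N.
So the A–B interface can sustain at most μ_s N₁ = 578.8 N of static friction.
Since P = 1008 N > 578.8 N, A slides on B; the A–B friction is kinetic: f₁ = μ_k N₁ = 0.52×981 = 510 N.
By Newton's third law B feels 510 N forward from A. With B stationary, the floor's static friction on B balances it: f₂ = 510 N (well within μ_s(m_A+m_B)g = 1314 N).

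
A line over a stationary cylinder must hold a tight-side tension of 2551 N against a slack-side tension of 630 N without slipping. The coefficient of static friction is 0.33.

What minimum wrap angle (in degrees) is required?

β_min ≈ 243°

T₂/T₁ = e^{μβ} → β = ln(T₂/T₁)/μ.
β = ln(2551/630)/0.33 = 1.399/0.33 = 4.238 rad.
In degrees: β = 4.238 × 180/π = 243°.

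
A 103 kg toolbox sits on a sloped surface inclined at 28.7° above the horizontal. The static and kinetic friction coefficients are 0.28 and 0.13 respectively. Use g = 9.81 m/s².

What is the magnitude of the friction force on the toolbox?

The normal reaction is N = m g cos θ = 886.3 N.
Along the slope the weight component is m g sin θ = 485.2 N; friction must supply exactly this, acting up-slope.
Static friction can supply at most μ_s N = 248.2 N.
Since |485.2| > 248.2 N, static friction cannot hold it; the toolbox slides down the incline and kinetic friction applies: f = μ_k N = 0.13 × 886.3 = 115 N.

f ≈ 115 N (up the incline)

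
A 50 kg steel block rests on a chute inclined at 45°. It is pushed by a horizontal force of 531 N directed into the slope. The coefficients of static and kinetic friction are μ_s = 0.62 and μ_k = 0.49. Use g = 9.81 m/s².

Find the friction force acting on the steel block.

f ≈ 28.6 N (down the incline)

Normal direction: N = m g cos θ + P sin θ = 722.3 N.
Parallel to the incline: P cos θ − m g sin θ = 375.5 − 346.8 = 28.64 N; the friction needed to balance this is 28.64 N acting down the slope.
The limit of static friction is μ_s N = 447.8 N.
Since 28.64 N is within the 447.8 N limit, the steel block stays put and friction is exactly 28.6 N.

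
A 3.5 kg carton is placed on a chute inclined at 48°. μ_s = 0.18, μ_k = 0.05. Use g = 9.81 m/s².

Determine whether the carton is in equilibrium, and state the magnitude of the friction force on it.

f ≈ 1.15 N

N = m g cos θ = 23 N.
Down-slope weight component: m g sin θ = 25.5 N.
μ_s N = 4.14 N.
25.5 > 4.14 N, so it slides; kinetic friction f = μ_k N = 0.05×23 = 1.15 N.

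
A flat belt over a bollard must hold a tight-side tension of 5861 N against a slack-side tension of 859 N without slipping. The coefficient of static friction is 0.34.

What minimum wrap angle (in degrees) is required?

β_min ≈ 324°

T₂/T₁ = e^{μβ} → β = ln(T₂/T₁)/μ.
β = ln(5861/859)/0.34 = 1.92/0.34 = 5.648 rad.
In degrees: β = 5.648 × 180/π = 324°.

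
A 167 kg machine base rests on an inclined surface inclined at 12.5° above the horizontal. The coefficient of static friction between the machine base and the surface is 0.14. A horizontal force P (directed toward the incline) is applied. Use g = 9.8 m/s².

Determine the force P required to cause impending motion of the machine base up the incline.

P ≈ 611 N

At impending motion up the slope, friction acts down-slope at its limit: f = μ_s N.
Perpendicular to the incline: N = m g cos θ + P sin θ.
Along the incline: P cos θ = m g sin θ + μ_s N = m g sin θ + μ_s (m g cos θ + P sin θ).
Solving, P (cos θ − μ_s sin θ) = m g (sin θ + μ_s cos θ), so P = 167×9.8×(sin 12.5° + 0.14 cos 12.5°)/(cos 12.5° − 0.14 sin 12.5°) = 1640×0.3531/0.946 = 611 N.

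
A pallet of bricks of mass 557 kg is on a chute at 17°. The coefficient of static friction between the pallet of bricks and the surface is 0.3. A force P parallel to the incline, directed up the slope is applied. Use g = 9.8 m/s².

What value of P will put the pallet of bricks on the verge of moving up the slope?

P ≈ 3160 N

At impending motion up the slope, friction acts down-slope at its limit: f = μ_s N.
P is parallel to the surface, so N = m g cos θ = 5220 N.
Along the incline: P = m g sin θ + μ_s N = 1600 + 0.3×5220 = 3160 N.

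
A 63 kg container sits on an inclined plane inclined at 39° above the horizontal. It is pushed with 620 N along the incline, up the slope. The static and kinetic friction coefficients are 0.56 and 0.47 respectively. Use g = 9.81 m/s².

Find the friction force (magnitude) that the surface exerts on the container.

f ≈ 231 N (down the incline)

Perpendicular to the surface, N = m g cos θ = 63·9.81·cos 39° = 480.3 N.
For equilibrium along the incline the friction force must supply f = m g sin θ − P = 388.9 − 620 = -231.1 N (positive meaning up-slope).
The static-friction ceiling is μ_s N = 0.56 × 480.3 = 269 N.
Since |-231.1| ≤ 269 N, static friction is sufficient; f equals the required value, not μ_s N.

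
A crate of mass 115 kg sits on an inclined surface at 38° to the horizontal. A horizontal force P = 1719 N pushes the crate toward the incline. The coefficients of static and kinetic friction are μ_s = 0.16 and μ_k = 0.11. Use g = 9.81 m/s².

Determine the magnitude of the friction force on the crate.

The horizontal push has a component P sin θ into the surface, so N = m g cos θ + P sin θ = 889 + 1058 = 1947 N.
Parallel to the incline: P cos θ − m g sin θ = 1355 − 694.6 = 660 N; the friction needed to balance this is 660 N acting down the slope.
Maximum static friction: μ_s N = 0.16 × 1947 = 311.6 N.
The required 660 N exceeds the static limit, so the crate slides up-slope and f = μ_k N = 0.11×1947 = 214 N.

f ≈ 214 N (down the incline)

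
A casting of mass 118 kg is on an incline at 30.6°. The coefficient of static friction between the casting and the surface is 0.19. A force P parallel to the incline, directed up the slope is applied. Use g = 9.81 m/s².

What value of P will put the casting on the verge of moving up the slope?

At impending motion up the slope, friction acts down-slope at its limit: f = μ_s N.
P is parallel to the surface, so N = m g cos θ = 996 N.
Along the incline: P = m g sin θ + μ_s N = 589 + 0.19×996 = 779 N.

P ≈ 779 N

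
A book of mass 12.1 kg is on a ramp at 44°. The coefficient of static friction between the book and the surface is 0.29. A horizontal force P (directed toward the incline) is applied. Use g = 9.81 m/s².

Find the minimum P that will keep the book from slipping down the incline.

The book tends to slide down (tan θ > μ_s), so at the point of impending slip friction acts up-slope at its limit: f = μ_s N.
Perpendicular to the incline: N = m g cos θ + P sin θ.
Along the incline: P cos θ + μ_s N = m g sin θ, i.e. P cos θ + μ_s (m g cos θ + P sin θ) = m g sin θ.
Solving, P (cos θ + μ_s sin θ) = m g (sin θ − μ_s cos θ), so P = 119×0.486/0.9208 = 62.7 N.

P_min ≈ 62.7 N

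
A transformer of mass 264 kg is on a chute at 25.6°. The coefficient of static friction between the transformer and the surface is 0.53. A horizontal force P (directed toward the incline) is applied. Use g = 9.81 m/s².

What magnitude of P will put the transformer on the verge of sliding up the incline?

P ≈ 3500 N

At impending motion up the slope, friction acts down-slope at its limit: f = μ_s N.
Perpendicular to the incline: N = m g cos θ + P sin θ.
Along the incline: P cos θ = m g sin θ + μ_s N = m g sin θ + μ_s (m g cos θ + P sin θ).
Solving, P (cos θ − μ_s sin θ) = m g (sin θ + μ_s cos θ), so P = 264×9.81×(sin 25.6° + 0.53 cos 25.6°)/(cos 25.6° − 0.53 sin 25.6°) = 2590×0.9101/0.6728 = 3500 N.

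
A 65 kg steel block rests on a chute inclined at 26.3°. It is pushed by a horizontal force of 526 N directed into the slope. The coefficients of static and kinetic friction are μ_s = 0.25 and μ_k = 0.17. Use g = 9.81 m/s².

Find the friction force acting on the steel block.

f ≈ 189 N (down the incline)

The horizontal push has a component P sin θ into the surface, so N = m g cos θ + P sin θ = 571.6 + 233.1 = 804.7 N.
Along the incline, the net driving force (taking up-slope positive) is P cos θ − m g sin θ = 471.6 − 282.5 = 189 N, so equilibrium requires friction f = -189 N (down-slope).
Maximum static friction: μ_s N = 0.25 × 804.7 = 201.2 N.
Since 189 N is within the 201.2 N limit, the steel block stays put and friction is exactly 189 N.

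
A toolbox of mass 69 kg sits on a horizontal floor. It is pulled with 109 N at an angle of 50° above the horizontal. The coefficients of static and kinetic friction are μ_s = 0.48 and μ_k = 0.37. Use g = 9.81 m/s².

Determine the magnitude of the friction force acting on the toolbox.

Vertical equilibrium gives N = m g − P sin α = 593.4 N.
The horizontal driving force is P cos α = 70.06 N, so equilibrium needs friction f = 70.06 N.
μ_s N = 0.48 × 593.4 = 284.8 N.
Since 70.06 N does not exceed the limit, the toolbox stays at rest and f = 70.1 N.

f ≈ 70.1 N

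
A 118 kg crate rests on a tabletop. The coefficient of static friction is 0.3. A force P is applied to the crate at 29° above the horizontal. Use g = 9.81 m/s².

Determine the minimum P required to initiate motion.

P ≈ 340 N

N = m g − P sin α (the pull lifts the crate).
At impending slip, P cos α = μ_s N = μ_s (m g − P sin α).
Solving: P (cos α + μ_s sin α) = μ_s m g → P = 0.3×1160/(cos 29° + 0.3 sin 29°) = 347/1.02 = 340 N.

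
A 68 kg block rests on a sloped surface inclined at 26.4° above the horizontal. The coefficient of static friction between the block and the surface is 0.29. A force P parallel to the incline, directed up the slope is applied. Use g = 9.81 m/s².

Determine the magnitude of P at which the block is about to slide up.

P ≈ 470 N

At impending motion up the slope, friction acts down-slope at its limit: f = μ_s N.
P is parallel to the surface, so N = m g cos θ = 598 N.
Along the incline: P = m g sin θ + μ_s N = 297 + 0.29×598 = 470 N.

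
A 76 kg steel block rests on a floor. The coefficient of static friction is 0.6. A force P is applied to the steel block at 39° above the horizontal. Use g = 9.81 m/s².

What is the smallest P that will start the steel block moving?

N = m g − P sin α (the pull lifts the steel block).
At impending slip, P cos α = μ_s N = μ_s (m g − P sin α).
Solving: P (cos α + μ_s sin α) = μ_s m g → P = 0.6×746/(cos 39° + 0.6 sin 39°) = 447/1.155 = 387 N.

P ≈ 387 N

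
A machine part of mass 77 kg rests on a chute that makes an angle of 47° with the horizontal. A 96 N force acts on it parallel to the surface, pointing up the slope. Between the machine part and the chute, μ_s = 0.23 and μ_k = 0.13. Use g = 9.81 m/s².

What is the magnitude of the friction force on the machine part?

f ≈ 67 N (up the incline)

The normal reaction is N = m g cos θ = 515.2 N.
Parallel to the incline, ΣF = 0 gives f = m g sin θ − P = 552.4 − 96 = 456.4 N (up-slope positive).
The static-friction ceiling is μ_s N = 0.23 × 515.2 = 118.5 N.
|456.4| exceeds 118.5 N, so the machine part slips down-slope; friction is kinetic, f = μ_k N = 0.13×515.2 = 67 N.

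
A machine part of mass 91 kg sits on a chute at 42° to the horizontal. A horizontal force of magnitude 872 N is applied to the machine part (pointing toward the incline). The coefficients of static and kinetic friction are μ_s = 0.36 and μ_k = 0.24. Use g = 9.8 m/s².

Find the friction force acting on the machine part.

Normal direction: N = m g cos θ + P sin θ = 1246 N.
Along the incline, the net driving force (taking up-slope positive) is P cos θ − m g sin θ = 648 − 596.7 = 51.29 N, so equilibrium requires friction f = -51.29 N (down-slope).
Maximum static friction: μ_s N = 0.36 × 1246 = 448.6 N.
|f_req| = 51.29 ≤ 448.6 N → the machine part is in equilibrium; friction equals the required value.

f ≈ 51.3 N (down the incline)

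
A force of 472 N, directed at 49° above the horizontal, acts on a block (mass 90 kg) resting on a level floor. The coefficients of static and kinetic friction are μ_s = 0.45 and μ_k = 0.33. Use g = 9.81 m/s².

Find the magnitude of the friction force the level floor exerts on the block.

f ≈ 174 N

N = m g − P sin α = 882.9 − 472×sin 49° = 526.7 N.
The horizontal driving force is P cos α = 309.7 N, so equilibrium needs friction f = 309.7 N.
The static-friction limit is μ_s N = 237 N.
The required friction exceeds μ_s N, so the block moves and f = μ_k N = 174 N.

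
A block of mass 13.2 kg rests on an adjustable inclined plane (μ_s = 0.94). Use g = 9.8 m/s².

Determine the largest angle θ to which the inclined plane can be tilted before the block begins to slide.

At the slip threshold, m g sin θ = μ_s · m g cos θ, so tan θ = μ_s.
θ_max = arctan(0.94) = 43.2°.

θ_max ≈ 43.2°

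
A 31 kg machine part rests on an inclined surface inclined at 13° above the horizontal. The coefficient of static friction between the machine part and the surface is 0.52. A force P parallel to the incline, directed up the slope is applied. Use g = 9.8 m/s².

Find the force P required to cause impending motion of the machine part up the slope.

At impending motion up the slope, friction acts down-slope at its limit: f = μ_s N.
P is parallel to the surface, so N = m g cos θ = 296 N.
Along the incline: P = m g sin θ + μ_s N = 68.3 + 0.52×296 = 222 N.

P ≈ 222 N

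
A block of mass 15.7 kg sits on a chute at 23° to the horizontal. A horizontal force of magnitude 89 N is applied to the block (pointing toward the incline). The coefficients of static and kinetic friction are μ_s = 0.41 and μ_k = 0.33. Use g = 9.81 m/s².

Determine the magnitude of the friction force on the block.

Resolve perpendicular to the incline: N = m g cos θ + P sin θ = 15.7×9.81×cos 23° + 89×sin 23° = 176.5 N.
Along the incline, the net driving force (taking up-slope positive) is P cos θ − m g sin θ = 81.92 − 60.18 = 21.75 N, so equilibrium requires friction f = -21.75 N (down-slope).
The limit of static friction is μ_s N = 72.38 N.
Since 21.75 N is within the 72.38 N limit, the block stays put and friction is exactly 21.7 N.

f ≈ 21.7 N (down the incline)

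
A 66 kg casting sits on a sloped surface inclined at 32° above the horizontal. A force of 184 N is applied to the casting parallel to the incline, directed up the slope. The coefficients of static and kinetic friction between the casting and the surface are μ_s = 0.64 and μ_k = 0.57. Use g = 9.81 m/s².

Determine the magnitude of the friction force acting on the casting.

f ≈ 159 N (up the incline)

The normal reaction is N = m g cos θ = 549.1 N.
The friction needed for equilibrium is m g sin θ − P = 343.1 − 184 = 159.1 N, measured positive up-slope.
Maximum static friction available: μ_s N = 0.64 × 549.1 = 351.4 N.
Since |159.1| ≤ 351.4 N, no slip — friction simply equals what equilibrium demands.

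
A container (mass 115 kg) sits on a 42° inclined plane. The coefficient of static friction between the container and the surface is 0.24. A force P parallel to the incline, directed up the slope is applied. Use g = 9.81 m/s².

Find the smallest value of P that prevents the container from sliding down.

P_min ≈ 554 N

The container tends to slide down (tan θ > μ_s), so at the point of impending slip friction acts up-slope at its limit: f = μ_s N.
P is parallel to the surface, so N = m g cos θ = 838 N.
Along the incline: P + μ_s N = m g sin θ, so P = 755 − 0.24×838 = 554 N.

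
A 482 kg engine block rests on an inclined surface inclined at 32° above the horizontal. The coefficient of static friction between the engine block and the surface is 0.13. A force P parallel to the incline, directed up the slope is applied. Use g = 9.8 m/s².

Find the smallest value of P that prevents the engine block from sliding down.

The engine block tends to slide down (tan θ > μ_s), so at the point of impending slip friction acts up-slope at its limit: f = μ_s N.
P is parallel to the surface, so N = m g cos θ = 4010 N.
Along the incline: P + μ_s N = m g sin θ, so P = 2500 − 0.13×4010 = 1980 N.

P_min ≈ 1980 N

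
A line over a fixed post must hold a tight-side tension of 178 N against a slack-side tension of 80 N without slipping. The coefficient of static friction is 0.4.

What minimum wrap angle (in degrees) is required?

β_min ≈ 115°

T₂/T₁ = e^{μβ} → β = ln(T₂/T₁)/μ.
β = ln(178/80)/0.4 = 0.7998/0.4 = 1.999 rad.
In degrees: β = 1.999 × 180/π = 115°.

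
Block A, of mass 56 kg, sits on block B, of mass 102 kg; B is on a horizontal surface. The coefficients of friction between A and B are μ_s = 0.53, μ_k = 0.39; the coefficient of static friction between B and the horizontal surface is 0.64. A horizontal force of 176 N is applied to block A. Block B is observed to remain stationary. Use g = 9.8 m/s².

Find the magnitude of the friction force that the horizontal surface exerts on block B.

f ≈ 176 N

The normal force B exerts on A is simply A's weight, N₁ = 548.8 N.
So the A–B interface can sustain at most μ_s N₁ = 290.9 N of static friction.
Since P = 176 N ≤ 290.9 N, A does not slip on B; friction on A equals P = 176 N.
B experiences an equal 176 N forward from A (third law). B is in equilibrium, so the floor supplies f₂ = 176 N of static friction (limit μ_s(m_A+m_B)g = 991 N, not exceeded).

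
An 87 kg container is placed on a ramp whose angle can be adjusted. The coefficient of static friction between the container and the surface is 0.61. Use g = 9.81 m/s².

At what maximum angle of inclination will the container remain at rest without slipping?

At the slip threshold, m g sin θ = μ_s · m g cos θ, so tan θ = μ_s.
θ_max = arctan(0.61) = 31.4°.

θ_max ≈ 31.4°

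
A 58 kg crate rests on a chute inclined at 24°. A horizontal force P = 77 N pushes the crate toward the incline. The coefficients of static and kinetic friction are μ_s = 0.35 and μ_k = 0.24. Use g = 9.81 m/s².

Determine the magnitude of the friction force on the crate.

Resolve perpendicular to the incline: N = m g cos θ + P sin θ = 58×9.81×cos 24° + 77×sin 24° = 551.1 N.
Parallel to the incline: P cos θ − m g sin θ = 70.34 − 231.4 = -161.1 N; the friction needed to balance this is 161.1 N acting up the slope.
The limit of static friction is μ_s N = 192.9 N.
Since 161.1 N is within the 192.9 N limit, the crate stays put and friction is exactly 161 N.

f ≈ 161 N (up the incline)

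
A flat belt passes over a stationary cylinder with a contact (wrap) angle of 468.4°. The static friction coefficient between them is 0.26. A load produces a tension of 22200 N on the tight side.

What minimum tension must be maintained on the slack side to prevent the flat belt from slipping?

T_min ≈ 2650 N

Capstan equation at impending slip: T_tight/T_slack = e^{μβ}.
β = 468.4° = 8.175 rad; e^{μβ} = e^{0.26×8.175} = 8.377.
T_slack = T_tight / e^{μβ} = 22200 / 8.377 = 2650 N.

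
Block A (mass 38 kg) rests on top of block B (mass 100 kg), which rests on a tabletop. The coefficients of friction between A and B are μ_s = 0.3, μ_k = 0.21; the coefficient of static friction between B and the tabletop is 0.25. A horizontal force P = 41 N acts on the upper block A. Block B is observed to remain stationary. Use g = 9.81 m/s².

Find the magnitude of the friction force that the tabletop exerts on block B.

f ≈ 41 N

Between the blocks, N₁ = m_A g = 372.8 N.
So the A–B interface can sustain at most μ_s N₁ = 111.8 N of static friction.
Since P = 41 N ≤ 111.8 N, A does not slip on B; friction on A equals P = 41 N.
B experiences an equal 41 N forward from A (third law). B is in equilibrium, so the floor supplies f₂ = 41 N of static friction (limit μ_s(m_A+m_B)g = 338.4 N, not exceeded).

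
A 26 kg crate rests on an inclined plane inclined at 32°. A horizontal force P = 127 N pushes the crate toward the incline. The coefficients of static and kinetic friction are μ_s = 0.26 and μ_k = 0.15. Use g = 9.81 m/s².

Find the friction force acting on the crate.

f ≈ 27.5 N (up the incline)

Normal direction: N = m g cos θ + P sin θ = 283.6 N.
Along the incline, the net driving force (taking up-slope positive) is P cos θ − m g sin θ = 107.7 − 135.2 = -27.46 N, so equilibrium requires friction f = 27.46 N (up-slope).
The limit of static friction is μ_s N = 73.74 N.
Since 27.46 N is within the 73.74 N limit, the crate stays put and friction is exactly 27.5 N.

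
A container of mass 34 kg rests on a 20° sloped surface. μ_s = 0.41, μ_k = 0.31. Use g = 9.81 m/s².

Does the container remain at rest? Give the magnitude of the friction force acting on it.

f ≈ 114 N

N = m g cos θ = 313 N.
Down-slope weight component: m g sin θ = 114 N.
μ_s N = 129 N.
114 ≤ 129 N, so it stays put; friction = 114 N.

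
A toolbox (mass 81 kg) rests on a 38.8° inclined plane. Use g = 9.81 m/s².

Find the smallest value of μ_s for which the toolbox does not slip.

At the slip threshold m g sin θ = μ_s m g cos θ, so μ_s,min = tan θ.
μ_s,min = tan 38.8° = 0.804.

μ_s,min ≈ 0.804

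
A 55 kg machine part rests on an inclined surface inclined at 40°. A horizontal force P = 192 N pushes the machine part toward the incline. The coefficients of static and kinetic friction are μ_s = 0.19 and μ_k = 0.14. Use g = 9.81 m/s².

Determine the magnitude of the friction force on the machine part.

The horizontal push has a component P sin θ into the surface, so N = m g cos θ + P sin θ = 413.3 + 123.4 = 536.7 N.
Parallel to the incline: P cos θ − m g sin θ = 147.1 − 346.8 = -199.7 N; the friction needed to balance this is 199.7 N acting up the slope.
Maximum static friction: μ_s N = 0.19 × 536.7 = 102 N.
|f_req| = 199.7 > 102 N → the machine part slides down the incline; f = μ_k N = 0.14 × 536.7 = 75.1 N.

f ≈ 75.1 N (up the incline)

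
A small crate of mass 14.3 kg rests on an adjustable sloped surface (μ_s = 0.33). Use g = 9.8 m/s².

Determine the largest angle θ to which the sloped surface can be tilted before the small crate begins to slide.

At the slip threshold, m g sin θ = μ_s · m g cos θ, so tan θ = μ_s.
θ_max = arctan(0.33) = 18.3°.

θ_max ≈ 18.3°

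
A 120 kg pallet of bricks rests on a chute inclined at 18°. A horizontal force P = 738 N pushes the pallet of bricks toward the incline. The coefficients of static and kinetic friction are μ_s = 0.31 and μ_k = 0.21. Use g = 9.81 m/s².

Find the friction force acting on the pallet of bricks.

The horizontal push has a component P sin θ into the surface, so N = m g cos θ + P sin θ = 1120 + 228.1 = 1348 N.
Along the incline, the net driving force (taking up-slope positive) is P cos θ − m g sin θ = 701.9 − 363.8 = 338.1 N, so equilibrium requires friction f = -338.1 N (down-slope).
The limit of static friction is μ_s N = 417.8 N.
Since 338.1 N is within the 417.8 N limit, the pallet of bricks stays put and friction is exactly 338 N.

f ≈ 338 N (down the incline)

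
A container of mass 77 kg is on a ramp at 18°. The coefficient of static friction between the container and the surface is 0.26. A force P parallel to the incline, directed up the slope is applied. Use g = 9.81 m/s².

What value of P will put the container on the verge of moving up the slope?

At impending motion up the slope, friction acts down-slope at its limit: f = μ_s N.
P is parallel to the surface, so N = m g cos θ = 718 N.
Along the incline: P = m g sin θ + μ_s N = 233 + 0.26×718 = 420 N.

P ≈ 420 N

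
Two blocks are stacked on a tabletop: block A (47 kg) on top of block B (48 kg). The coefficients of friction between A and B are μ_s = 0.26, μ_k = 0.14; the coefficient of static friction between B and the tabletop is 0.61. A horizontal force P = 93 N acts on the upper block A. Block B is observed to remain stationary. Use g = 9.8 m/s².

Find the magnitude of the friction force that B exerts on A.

The normal force B exerts on A is simply A's weight, N₁ = 460.6 N.
So the A–B interface can sustain at most μ_s N₁ = 119.8 N of static friction.
Since P = 93 N ≤ 119.8 N, A does not slip on B; friction on A equals P = 93 N.
By Newton's third law B feels 93 N forward from A. With B stationary, the floor's static friction on B balances it: f₂ = 93 N (well within μ_s(m_A+m_B)g = 567.9 N).

f ≈ 93 N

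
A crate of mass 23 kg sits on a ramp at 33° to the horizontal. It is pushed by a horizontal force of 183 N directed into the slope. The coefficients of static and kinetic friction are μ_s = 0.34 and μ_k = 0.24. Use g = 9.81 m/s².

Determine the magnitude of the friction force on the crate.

The horizontal push has a component P sin θ into the surface, so N = m g cos θ + P sin θ = 189.2 + 99.67 = 288.9 N.
Parallel to the incline: P cos θ − m g sin θ = 153.5 − 122.9 = 30.59 N; the friction needed to balance this is 30.59 N acting down the slope.
Maximum static friction: μ_s N = 0.34 × 288.9 = 98.23 N.
Since 30.59 N is within the 98.23 N limit, the crate stays put and friction is exactly 30.6 N.

f ≈ 30.6 N (down the incline)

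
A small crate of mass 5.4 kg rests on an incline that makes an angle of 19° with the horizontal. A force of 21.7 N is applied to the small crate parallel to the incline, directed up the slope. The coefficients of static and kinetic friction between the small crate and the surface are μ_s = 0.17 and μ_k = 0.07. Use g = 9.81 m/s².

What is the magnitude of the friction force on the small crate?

f ≈ 4.45 N (down the incline)

Normal force: N = m g cos θ = 5.4 × 9.81 × cos 19° = 50.09 N.
Parallel to the incline, ΣF = 0 gives f = m g sin θ − P = 17.25 − 21.7 = -4.453 N (up-slope positive).
Static friction can supply at most μ_s N = 8.515 N.
Since |-4.453| ≤ 8.515 N, the small crate remains in static equilibrium and friction takes exactly the required value.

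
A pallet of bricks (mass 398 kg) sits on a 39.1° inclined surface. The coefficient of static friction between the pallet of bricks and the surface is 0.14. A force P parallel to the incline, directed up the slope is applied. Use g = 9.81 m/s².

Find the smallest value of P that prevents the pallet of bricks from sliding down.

The pallet of bricks tends to slide down (tan θ > μ_s), so at the point of impending slip friction acts up-slope at its limit: f = μ_s N.
P is parallel to the surface, so N = m g cos θ = 3030 N.
Along the incline: P + μ_s N = m g sin θ, so P = 2460 − 0.14×3030 = 2040 N.

P_min ≈ 2040 N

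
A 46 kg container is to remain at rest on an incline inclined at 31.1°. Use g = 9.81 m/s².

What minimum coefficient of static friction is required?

At the slip threshold m g sin θ = μ_s m g cos θ, so μ_s,min = tan θ.
μ_s,min = tan 31.1° = 0.603.

μ_s,min ≈ 0.603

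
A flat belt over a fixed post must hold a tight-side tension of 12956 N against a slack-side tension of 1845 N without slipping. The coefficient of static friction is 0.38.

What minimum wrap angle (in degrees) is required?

T₂/T₁ = e^{μβ} → β = ln(T₂/T₁)/μ.
β = ln(12956/1845)/0.38 = 1.949/0.38 = 5.129 rad.
In degrees: β = 5.129 × 180/π = 294°.

β_min ≈ 294°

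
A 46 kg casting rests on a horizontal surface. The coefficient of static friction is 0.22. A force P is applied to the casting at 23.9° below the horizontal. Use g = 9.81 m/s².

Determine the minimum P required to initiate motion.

N = m g + P sin α (the push presses the casting into the horizontal surface).
At impending slip, P cos α = μ_s N = μ_s (m g + P sin α).
Solving: P (cos α − μ_s sin α) = μ_s m g → P = 0.22×451/(cos 23.9° − 0.22 sin 23.9°) = 99.3/0.8251 = 120 N.

P ≈ 120 N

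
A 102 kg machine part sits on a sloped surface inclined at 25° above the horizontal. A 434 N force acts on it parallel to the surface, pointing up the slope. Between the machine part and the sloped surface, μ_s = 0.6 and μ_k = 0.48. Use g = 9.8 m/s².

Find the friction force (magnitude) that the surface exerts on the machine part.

Perpendicular to the surface, N = m g cos θ = 102·9.8·cos 25° = 905.9 N.
The friction needed for equilibrium is m g sin θ − P = 422.4 − 434 = -11.55 N, measured positive up-slope.
Static friction can supply at most μ_s N = 543.6 N.
Since |-11.55| ≤ 543.6 N, no slip — friction simply equals what equilibrium demands.

f ≈ 11.6 N (down the incline)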